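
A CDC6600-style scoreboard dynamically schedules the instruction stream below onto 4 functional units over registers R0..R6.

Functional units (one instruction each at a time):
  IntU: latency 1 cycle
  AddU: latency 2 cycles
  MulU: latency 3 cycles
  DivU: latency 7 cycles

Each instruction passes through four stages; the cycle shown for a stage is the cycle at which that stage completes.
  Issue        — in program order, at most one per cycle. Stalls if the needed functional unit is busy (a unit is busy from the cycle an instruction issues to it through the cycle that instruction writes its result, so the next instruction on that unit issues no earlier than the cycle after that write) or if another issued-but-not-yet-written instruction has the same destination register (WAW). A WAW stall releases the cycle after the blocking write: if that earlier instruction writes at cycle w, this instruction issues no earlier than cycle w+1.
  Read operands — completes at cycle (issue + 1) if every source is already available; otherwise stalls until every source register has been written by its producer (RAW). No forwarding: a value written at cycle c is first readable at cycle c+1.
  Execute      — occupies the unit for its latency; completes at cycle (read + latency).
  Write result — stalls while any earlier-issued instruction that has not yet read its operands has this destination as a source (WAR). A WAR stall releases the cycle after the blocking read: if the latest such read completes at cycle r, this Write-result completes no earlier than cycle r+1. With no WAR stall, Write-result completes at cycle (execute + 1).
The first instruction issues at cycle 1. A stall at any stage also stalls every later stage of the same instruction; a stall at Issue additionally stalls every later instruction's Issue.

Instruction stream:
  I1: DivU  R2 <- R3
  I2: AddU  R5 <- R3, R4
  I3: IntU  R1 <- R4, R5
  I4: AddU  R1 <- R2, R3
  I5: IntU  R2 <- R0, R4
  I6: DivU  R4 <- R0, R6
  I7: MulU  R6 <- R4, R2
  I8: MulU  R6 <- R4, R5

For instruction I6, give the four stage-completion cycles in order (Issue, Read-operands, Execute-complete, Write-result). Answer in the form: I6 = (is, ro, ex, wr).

I6 = (12, 13, 20, 21)

[1] I1→DivU
[2] I1 RO; I2→AddU
[3] I2 RO; I3→IntU
[5] I2 EX
[6] I2 WR R5
[7] I3 RO
[8] I3 EX
[9] I1 EX; I3 WR R1
[10] I1 WR R2; I4→AddU
[11] I4 RO; I5→IntU
[12] I5 RO; I6→DivU
[13] I4 EX; I5 EX; I6 RO; I7→MulU
[14] I4 WR R1; I5 WR R2
[20] I6 EX
[21] I6 WR R4
[22] I7 RO
[25] I7 EX
[26] I7 WR R6
[27] I8→MulU
[28] I8 RO
[31] I8 EX
[32] I8 WR R6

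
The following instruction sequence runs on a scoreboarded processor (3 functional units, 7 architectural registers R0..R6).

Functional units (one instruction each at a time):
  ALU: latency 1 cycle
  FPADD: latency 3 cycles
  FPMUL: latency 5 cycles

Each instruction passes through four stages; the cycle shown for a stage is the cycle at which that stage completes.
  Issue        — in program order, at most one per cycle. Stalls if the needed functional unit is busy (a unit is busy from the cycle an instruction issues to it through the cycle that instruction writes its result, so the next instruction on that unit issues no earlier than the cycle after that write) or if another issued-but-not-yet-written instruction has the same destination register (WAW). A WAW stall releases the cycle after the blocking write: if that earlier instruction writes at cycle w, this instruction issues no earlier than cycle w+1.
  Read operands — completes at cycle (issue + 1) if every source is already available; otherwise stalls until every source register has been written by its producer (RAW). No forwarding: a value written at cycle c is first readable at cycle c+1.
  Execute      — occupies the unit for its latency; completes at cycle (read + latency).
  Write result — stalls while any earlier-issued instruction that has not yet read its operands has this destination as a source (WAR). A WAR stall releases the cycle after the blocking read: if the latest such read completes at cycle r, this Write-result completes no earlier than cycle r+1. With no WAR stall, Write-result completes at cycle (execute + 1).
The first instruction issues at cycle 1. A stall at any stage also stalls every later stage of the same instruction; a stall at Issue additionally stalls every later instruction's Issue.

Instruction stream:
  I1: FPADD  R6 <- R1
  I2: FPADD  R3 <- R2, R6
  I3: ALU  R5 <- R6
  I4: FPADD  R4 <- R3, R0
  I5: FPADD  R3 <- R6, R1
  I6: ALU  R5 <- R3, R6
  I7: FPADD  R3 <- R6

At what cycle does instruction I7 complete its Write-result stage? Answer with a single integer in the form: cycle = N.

cycle = 30

[1] I1→FPADD
[2] I1 RO
[5] I1 EX
[6] I1 WR R6
[7] I2→FPADD
[8] I2 RO · I3→ALU
[9] I3 RO
[10] I3 EX
[11] I2 EX · I3 WR R5
[12] I2 WR R3
[13] I4→FPADD
[14] I4 RO
[17] I4 EX
[18] I4 WR R4
[19] I5→FPADD
[20] I5 RO · I6→ALU
[23] I5 EX
[24] I5 WR R3
[25] I6 RO · I7→FPADD
[26] I6 EX · I7 RO
[27] I6 WR R5
[29] I7 EX
[30] I7 WR R3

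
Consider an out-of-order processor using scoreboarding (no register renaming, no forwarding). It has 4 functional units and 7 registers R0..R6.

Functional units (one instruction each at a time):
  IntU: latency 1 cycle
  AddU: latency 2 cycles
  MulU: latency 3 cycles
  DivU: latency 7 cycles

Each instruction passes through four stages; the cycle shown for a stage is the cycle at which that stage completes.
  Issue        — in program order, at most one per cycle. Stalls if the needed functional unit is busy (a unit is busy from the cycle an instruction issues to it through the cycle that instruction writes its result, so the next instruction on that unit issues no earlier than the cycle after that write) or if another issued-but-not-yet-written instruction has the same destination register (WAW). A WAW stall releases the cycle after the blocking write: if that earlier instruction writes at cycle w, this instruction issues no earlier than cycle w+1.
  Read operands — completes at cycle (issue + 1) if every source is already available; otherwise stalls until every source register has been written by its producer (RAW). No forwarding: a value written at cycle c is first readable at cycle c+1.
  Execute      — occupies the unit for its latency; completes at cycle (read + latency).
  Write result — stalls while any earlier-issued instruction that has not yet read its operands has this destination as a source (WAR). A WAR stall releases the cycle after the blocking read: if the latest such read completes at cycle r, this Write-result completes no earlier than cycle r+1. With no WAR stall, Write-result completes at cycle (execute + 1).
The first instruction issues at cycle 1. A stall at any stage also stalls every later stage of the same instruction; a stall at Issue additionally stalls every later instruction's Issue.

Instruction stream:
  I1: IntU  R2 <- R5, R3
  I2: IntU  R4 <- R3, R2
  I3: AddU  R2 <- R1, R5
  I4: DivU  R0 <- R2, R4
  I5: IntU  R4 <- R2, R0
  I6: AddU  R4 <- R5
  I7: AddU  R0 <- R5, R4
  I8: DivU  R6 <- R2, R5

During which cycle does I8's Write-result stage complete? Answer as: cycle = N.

I1  is:1  ro:2  ex:3  wr:4
I2  is:5  ro:6  ex:7  wr:8  — struct: IntU busy until I1 writes@4
I3  is:6  ro:7  ex:9  wr:10
I4  is:7  ro:11  ex:18  wr:19  — RAW R2: wait I3 write@10
I5  is:9  ro:20  ex:21  wr:22  — struct: IntU busy until I2 writes@8, RAW R0: wait I4 write@19
I6  is:23  ro:24  ex:26  wr:27  — WAW R4: wait I5 write@22
I7  is:28  ro:29  ex:31  wr:32  — struct: AddU busy until I6 writes@27
I8  is:29  ro:30  ex:37  wr:38

cycle = 38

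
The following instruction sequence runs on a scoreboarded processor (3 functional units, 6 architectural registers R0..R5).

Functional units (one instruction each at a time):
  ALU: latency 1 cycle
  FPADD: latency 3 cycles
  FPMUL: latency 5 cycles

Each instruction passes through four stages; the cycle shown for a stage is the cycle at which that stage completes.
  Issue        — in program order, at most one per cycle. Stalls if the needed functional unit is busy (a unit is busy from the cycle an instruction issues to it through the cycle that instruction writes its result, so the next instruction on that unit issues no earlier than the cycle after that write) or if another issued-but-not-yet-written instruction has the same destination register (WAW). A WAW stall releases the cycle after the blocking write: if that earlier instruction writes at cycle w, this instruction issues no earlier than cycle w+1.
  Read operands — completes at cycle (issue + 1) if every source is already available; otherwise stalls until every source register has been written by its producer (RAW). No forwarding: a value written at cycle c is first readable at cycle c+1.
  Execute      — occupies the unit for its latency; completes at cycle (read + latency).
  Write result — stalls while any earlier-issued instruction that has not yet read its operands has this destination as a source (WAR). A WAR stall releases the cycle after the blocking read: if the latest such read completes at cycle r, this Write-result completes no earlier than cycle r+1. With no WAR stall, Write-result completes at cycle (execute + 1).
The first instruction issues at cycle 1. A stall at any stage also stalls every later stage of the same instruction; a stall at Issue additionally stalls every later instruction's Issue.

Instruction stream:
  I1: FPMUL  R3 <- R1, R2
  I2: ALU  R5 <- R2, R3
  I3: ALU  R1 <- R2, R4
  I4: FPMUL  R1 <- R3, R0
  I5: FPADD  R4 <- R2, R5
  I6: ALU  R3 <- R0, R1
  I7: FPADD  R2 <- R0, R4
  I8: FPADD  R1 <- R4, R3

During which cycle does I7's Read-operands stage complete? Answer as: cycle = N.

t=1  I1→FPMUL
t=2  I1 RO; I2→ALU
t=7  I1 EX
t=8  I1 WR R3
t=9  I2 RO
t=10  I2 EX
t=11  I2 WR R5
t=12  I3→ALU
t=13  I3 RO
t=14  I3 EX
t=15  I3 WR R1
t=16  I4→FPMUL
t=17  I4 RO; I5→FPADD
t=18  I5 RO; I6→ALU
t=21  I5 EX
t=22  I4 EX; I5 WR R4
t=23  I4 WR R1; I7→FPADD
t=24  I6 RO; I7 RO
t=25  I6 EX
t=26  I6 WR R3
t=27  I7 EX
t=28  I7 WR R2
t=29  I8→FPADD
t=30  I8 RO
t=33  I8 EX
t=34  I8 WR R1

cycle = 24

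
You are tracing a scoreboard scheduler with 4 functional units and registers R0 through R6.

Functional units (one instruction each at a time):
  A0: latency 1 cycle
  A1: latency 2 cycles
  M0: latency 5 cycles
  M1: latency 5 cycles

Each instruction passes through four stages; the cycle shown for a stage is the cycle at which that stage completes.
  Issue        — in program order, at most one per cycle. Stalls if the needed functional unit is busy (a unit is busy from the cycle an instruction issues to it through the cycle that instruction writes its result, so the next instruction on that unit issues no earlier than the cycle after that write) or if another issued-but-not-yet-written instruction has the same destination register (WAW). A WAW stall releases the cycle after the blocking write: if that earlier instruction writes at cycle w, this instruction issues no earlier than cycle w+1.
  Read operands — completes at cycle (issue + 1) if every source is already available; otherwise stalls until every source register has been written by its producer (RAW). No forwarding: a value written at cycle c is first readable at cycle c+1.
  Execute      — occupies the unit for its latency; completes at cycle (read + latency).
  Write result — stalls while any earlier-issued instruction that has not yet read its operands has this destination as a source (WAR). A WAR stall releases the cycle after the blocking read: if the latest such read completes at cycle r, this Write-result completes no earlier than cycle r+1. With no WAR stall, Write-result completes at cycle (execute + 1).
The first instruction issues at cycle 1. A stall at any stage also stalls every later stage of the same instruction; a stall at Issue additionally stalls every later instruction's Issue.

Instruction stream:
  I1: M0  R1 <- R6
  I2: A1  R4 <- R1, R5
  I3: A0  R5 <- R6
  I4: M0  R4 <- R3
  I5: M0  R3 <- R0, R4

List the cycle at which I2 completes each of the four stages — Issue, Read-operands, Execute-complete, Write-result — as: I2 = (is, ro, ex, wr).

I2 = (2, 9, 11, 12)

  I1 | 1 | 2 | 7 | 8
  I2 | 2 | 9 | 11 | 12   RAW R1: wait I1 write@8
  I3 | 3 | 4 | 5 | 10   WAR R5: wait I2 read@9
  I4 | 13 | 14 | 19 | 20   WAW R4: wait I2 write@12
  I5 | 21 | 22 | 27 | 28   struct: M0 busy until I4 writes@20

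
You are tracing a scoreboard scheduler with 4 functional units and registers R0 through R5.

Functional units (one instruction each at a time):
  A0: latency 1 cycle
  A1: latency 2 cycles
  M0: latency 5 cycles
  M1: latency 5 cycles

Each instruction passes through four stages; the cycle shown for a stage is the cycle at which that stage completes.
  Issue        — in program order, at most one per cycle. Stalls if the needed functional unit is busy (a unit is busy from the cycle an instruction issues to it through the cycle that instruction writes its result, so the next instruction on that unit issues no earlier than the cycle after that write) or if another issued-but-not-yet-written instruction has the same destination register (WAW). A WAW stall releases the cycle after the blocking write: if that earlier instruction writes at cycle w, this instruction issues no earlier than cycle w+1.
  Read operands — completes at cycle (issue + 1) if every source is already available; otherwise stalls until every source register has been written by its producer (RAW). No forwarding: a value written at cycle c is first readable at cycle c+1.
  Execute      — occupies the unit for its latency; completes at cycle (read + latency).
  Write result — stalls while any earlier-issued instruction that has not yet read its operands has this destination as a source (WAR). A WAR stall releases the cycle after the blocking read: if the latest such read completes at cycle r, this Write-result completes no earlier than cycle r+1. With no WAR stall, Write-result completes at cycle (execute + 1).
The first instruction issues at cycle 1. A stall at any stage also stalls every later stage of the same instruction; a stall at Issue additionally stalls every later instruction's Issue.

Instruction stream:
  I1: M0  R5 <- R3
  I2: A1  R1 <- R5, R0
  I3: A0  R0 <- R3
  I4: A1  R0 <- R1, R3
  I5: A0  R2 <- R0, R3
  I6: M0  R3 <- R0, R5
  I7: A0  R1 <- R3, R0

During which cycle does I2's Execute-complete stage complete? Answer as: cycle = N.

cycle = 11

1) issue 1, read 2, done 7, write 8
2) issue 2, read 9, done 11, write 12  <RAW R5: wait I1 write@8>
3) issue 3, read 4, done 5, write 10  <WAR R0: wait I2 read@9>
4) issue 13, read 14, done 16, write 17  <struct: A1 busy until I2 writes@12>
5) issue 14, read 18, done 19, write 20  <RAW R0: wait I4 write@17>
6) issue 15, read 18, done 23, write 24  <RAW R0: wait I4 write@17>
7) issue 21, read 25, done 26, write 27  <struct: A0 busy until I5 writes@20 / RAW R3: wait I6 write@24>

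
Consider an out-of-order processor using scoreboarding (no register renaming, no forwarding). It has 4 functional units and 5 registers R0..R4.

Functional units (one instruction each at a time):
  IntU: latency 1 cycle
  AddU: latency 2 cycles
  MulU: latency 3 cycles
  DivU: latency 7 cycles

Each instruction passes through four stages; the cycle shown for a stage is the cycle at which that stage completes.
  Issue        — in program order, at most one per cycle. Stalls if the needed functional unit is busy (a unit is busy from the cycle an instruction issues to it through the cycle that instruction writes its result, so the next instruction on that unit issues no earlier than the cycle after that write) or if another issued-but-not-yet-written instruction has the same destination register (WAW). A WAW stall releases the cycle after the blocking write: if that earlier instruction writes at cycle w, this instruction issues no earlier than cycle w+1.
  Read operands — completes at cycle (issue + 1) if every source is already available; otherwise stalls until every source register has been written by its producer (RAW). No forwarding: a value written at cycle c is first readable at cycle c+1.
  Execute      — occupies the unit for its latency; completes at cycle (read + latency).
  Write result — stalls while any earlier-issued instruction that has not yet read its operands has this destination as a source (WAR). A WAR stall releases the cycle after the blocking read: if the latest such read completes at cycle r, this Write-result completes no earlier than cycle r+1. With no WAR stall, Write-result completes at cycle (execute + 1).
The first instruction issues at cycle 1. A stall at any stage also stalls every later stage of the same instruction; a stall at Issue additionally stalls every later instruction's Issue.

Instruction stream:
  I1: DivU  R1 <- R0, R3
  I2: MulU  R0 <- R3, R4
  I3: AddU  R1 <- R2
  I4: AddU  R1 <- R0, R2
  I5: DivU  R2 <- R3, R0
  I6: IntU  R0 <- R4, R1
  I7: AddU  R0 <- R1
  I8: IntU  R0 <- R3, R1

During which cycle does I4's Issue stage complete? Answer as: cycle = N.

cycle = 16

cycle 1: I1 issues→DivU
cycle 2: I1 reads, I2 issues→MulU
cycle 3: I2 reads
cycle 6: I2 exec-done
cycle 7: I2 writes R0
cycle 9: I1 exec-done
cycle 10: I1 writes R1
cycle 11: I3 issues→AddU
cycle 12: I3 reads
cycle 14: I3 exec-done
cycle 15: I3 writes R1
cycle 16: I4 issues→AddU
cycle 17: I4 reads, I5 issues→DivU
cycle 18: I5 reads, I6 issues→IntU
cycle 19: I4 exec-done
cycle 20: I4 writes R1
cycle 21: I6 reads
cycle 22: I6 exec-done
cycle 23: I6 writes R0
cycle 24: I7 issues→AddU
cycle 25: I5 exec-done, I7 reads
cycle 26: I5 writes R2
cycle 27: I7 exec-done
cycle 28: I7 writes R0
cycle 29: I8 issues→IntU
cycle 30: I8 reads
cycle 31: I8 exec-done
cycle 32: I8 writes R0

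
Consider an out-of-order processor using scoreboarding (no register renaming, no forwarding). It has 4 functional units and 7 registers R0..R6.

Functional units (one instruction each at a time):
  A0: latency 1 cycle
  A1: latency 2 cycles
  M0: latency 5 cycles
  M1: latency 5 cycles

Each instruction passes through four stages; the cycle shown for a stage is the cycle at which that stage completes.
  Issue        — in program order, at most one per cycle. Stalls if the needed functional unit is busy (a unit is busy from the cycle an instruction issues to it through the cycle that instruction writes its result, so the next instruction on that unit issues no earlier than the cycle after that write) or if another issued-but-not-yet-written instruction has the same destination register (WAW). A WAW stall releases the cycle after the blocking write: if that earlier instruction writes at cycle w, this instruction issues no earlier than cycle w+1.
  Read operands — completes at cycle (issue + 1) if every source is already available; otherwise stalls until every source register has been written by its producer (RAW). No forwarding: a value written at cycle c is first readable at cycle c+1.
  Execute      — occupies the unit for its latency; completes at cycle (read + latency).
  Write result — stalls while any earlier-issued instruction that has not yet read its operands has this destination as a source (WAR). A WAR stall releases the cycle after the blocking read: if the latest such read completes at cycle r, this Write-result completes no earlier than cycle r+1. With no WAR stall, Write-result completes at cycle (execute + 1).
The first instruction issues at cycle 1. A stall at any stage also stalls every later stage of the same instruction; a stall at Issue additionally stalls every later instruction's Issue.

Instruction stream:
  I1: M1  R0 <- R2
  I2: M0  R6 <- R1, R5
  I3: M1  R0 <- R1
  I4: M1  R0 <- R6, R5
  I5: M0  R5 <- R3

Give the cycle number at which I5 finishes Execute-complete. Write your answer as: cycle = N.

cycle = 24

I1 -> (1, 2, 7, 8)
I2 -> (2, 3, 8, 9)
I3 -> (9, 10, 15, 16)  // struct: M1 busy until I1 writes@8
I4 -> (17, 18, 23, 24)  // struct: M1 busy until I3 writes@16
I5 -> (18, 19, 24, 25)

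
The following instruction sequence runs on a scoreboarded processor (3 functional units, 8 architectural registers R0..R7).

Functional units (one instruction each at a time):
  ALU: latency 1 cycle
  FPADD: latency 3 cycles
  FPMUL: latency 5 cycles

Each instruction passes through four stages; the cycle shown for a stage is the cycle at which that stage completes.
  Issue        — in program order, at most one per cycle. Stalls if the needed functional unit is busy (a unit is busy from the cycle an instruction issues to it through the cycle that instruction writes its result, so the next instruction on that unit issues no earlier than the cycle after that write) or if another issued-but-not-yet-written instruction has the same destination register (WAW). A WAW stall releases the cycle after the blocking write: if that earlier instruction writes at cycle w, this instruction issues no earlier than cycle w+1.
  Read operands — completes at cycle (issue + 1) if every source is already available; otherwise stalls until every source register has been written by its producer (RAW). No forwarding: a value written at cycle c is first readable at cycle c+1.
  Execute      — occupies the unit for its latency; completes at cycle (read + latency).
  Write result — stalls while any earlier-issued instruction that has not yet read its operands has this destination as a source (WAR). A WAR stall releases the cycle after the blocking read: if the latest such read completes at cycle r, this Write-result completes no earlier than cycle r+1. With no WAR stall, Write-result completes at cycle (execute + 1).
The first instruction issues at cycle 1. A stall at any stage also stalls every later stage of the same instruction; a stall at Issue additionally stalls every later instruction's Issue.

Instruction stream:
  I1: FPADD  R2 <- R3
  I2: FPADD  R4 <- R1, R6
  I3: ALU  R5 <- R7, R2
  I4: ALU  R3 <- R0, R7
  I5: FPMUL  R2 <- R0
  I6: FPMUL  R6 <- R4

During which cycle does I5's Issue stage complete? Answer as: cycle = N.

c1: I1 dispatched to FPADD
c2: I1 operands ready
c5: I1 complete
c6: R2←I1
c7: I2 dispatched to FPADD
c8: I2 operands ready, I3 dispatched to ALU
c9: I3 operands ready
c10: I3 complete
c11: I2 complete, R5←I3
c12: R4←I2, I4 dispatched to ALU
c13: I4 operands ready, I5 dispatched to FPMUL
c14: I4 complete, I5 operands ready
c15: R3←I4
c19: I5 complete
c20: R2←I5
c21: I6 dispatched to FPMUL
c22: I6 operands ready
c27: I6 complete
c28: R6←I6

cycle = 13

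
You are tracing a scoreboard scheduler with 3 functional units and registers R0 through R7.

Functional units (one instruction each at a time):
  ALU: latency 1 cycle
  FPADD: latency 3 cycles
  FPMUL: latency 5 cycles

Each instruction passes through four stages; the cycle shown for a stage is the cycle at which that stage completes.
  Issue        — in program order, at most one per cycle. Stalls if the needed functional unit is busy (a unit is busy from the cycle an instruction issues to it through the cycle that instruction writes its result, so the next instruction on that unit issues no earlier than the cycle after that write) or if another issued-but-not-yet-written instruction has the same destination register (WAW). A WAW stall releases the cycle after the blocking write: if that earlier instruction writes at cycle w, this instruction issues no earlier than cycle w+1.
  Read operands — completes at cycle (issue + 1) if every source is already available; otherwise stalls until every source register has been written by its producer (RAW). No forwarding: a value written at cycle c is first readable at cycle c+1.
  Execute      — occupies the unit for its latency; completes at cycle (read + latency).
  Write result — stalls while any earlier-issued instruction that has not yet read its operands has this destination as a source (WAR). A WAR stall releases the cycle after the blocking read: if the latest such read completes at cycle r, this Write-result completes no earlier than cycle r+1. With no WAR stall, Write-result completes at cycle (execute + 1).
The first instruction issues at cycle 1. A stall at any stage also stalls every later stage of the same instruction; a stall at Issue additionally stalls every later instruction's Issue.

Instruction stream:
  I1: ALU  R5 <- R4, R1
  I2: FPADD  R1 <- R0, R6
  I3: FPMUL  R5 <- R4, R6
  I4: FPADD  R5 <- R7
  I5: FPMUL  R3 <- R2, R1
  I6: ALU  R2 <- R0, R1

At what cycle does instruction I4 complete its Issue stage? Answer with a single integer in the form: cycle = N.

cycle = 13

I1: IS=1 RO=2 EX=3 WR=4
I2: IS=2 RO=3 EX=6 WR=7
I3: IS=5 RO=6 EX=11 WR=12  [WAW R5: wait I1 write@4]
I4: IS=13 RO=14 EX=17 WR=18  [WAW R5: wait I3 write@12]
I5: IS=14 RO=15 EX=20 WR=21
I6: IS=15 RO=16 EX=17 WR=18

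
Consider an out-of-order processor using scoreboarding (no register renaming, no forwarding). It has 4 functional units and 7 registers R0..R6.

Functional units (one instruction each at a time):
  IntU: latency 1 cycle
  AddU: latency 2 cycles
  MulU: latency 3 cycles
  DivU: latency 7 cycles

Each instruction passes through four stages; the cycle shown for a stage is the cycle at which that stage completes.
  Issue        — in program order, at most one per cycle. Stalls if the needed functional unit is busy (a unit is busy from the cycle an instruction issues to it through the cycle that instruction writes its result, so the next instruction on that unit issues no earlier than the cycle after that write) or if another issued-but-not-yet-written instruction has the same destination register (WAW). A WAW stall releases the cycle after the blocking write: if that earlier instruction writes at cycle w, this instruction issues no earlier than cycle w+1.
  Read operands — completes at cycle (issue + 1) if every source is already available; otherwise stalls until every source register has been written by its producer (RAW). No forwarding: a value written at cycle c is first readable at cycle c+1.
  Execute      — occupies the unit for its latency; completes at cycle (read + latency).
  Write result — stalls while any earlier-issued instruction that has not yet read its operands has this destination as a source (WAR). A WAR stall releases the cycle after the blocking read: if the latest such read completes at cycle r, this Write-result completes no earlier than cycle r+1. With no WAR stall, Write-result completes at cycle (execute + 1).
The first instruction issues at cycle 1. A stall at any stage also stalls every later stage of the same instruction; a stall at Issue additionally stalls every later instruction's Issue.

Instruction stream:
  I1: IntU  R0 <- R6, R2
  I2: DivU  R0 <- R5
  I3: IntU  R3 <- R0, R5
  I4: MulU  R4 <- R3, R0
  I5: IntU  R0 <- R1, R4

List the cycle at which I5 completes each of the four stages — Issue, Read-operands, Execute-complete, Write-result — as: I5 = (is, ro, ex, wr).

c1: I1 issues→IntU
c2: I1 reads
c3: I1 exec-done
c4: I1 writes R0
c5: I2 issues→DivU
c6: I2 reads · I3 issues→IntU
c7: I4 issues→MulU
c13: I2 exec-done
c14: I2 writes R0
c15: I3 reads
c16: I3 exec-done
c17: I3 writes R3
c18: I4 reads · I5 issues→IntU
c21: I4 exec-done
c22: I4 writes R4
c23: I5 reads
c24: I5 exec-done
c25: I5 writes R0

I5 = (18, 23, 24, 25)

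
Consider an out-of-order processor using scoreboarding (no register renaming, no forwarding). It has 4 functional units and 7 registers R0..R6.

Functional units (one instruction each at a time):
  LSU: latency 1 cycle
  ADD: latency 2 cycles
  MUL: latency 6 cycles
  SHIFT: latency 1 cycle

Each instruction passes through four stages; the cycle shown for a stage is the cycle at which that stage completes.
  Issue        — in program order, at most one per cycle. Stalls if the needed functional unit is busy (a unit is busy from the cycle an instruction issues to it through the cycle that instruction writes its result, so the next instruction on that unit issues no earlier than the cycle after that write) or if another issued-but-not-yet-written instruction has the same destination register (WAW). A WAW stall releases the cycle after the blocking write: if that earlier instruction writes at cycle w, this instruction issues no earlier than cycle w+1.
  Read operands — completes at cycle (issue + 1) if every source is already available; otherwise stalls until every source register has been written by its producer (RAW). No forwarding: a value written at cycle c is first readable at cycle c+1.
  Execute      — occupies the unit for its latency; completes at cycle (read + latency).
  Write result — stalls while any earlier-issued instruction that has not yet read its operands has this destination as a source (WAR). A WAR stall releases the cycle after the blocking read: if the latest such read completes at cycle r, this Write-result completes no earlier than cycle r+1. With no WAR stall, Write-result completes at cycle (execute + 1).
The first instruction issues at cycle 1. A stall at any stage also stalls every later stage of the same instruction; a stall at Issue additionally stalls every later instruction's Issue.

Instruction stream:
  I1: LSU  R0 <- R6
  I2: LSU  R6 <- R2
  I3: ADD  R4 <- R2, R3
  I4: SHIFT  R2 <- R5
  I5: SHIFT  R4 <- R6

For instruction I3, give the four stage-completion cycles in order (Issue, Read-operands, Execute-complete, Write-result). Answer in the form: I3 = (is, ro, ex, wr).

cycle 1: issue I1 (LSU)
cycle 2: I1 read-ops
cycle 3: I1 finished on LSU
cycle 4: I1→R0
cycle 5: issue I2 (LSU)
cycle 6: I2 read-ops · issue I3 (ADD)
cycle 7: I2 finished on LSU · I3 read-ops · issue I4 (SHIFT)
cycle 8: I2→R6 · I4 read-ops
cycle 9: I3 finished on ADD · I4 finished on SHIFT
cycle 10: I3→R4 · I4→R2
cycle 11: issue I5 (SHIFT)
cycle 12: I5 read-ops
cycle 13: I5 finished on SHIFT
cycle 14: I5→R4

I3 = (6, 7, 9, 10)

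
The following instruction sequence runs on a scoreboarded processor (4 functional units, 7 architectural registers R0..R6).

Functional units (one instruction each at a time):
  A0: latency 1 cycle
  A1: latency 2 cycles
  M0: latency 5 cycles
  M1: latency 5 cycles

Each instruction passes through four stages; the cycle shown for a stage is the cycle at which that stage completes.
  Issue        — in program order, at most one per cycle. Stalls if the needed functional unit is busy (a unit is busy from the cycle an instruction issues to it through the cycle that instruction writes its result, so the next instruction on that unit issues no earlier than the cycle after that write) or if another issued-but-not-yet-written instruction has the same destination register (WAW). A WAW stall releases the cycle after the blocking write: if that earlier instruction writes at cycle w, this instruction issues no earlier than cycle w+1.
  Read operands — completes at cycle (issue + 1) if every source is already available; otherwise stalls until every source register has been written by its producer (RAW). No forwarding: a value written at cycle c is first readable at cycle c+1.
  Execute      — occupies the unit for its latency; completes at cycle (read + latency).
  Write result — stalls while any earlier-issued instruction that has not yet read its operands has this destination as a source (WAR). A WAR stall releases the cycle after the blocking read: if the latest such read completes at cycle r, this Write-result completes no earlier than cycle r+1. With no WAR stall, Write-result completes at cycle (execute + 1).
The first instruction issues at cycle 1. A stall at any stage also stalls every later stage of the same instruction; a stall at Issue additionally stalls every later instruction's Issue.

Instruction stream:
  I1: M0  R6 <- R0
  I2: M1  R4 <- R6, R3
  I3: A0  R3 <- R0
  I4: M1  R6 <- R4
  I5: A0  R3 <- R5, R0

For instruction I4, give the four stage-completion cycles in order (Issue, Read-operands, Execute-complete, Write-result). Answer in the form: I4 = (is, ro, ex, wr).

cycle 1: issue I1 (M0)
cycle 2: I1 read-ops, issue I2 (M1)
cycle 3: issue I3 (A0)
cycle 4: I3 read-ops
cycle 5: I3 finished on A0
cycle 7: I1 finished on M0
cycle 8: I1→R6
cycle 9: I2 read-ops
cycle 10: I3→R3
cycle 14: I2 finished on M1
cycle 15: I2→R4
cycle 16: issue I4 (M1)
cycle 17: I4 read-ops, issue I5 (A0)
cycle 18: I5 read-ops
cycle 19: I5 finished on A0
cycle 20: I5→R3
cycle 22: I4 finished on M1
cycle 23: I4→R6

I4 = (16, 17, 22, 23)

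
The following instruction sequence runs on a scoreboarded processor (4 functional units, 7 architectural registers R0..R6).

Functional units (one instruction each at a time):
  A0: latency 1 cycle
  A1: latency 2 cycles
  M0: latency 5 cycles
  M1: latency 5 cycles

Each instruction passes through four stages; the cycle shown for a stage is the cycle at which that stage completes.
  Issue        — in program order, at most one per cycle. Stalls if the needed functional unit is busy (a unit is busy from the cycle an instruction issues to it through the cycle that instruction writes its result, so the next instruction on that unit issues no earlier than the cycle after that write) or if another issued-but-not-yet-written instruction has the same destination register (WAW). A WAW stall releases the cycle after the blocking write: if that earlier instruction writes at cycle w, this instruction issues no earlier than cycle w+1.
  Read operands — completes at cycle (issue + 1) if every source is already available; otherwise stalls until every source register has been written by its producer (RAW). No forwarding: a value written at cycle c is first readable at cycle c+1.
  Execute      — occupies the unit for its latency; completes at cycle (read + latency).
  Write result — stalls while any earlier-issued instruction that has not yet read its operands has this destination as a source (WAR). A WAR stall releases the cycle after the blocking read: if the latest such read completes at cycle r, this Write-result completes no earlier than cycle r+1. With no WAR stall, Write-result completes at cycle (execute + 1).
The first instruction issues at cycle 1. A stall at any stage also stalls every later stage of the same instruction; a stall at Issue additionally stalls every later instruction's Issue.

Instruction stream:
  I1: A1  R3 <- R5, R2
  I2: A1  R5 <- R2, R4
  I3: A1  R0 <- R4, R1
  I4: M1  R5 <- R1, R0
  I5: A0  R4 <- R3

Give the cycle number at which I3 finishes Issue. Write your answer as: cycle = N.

cycle = 11

cycle 1: I1 dispatched to A1
cycle 2: I1 operands ready
cycle 4: I1 complete
cycle 5: R3←I1
cycle 6: I2 dispatched to A1
cycle 7: I2 operands ready
cycle 9: I2 complete
cycle 10: R5←I2
cycle 11: I3 dispatched to A1
cycle 12: I3 operands ready | I4 dispatched to M1
cycle 13: I5 dispatched to A0
cycle 14: I3 complete | I5 operands ready
cycle 15: R0←I3 | I5 complete
cycle 16: I4 operands ready | R4←I5
cycle 21: I4 complete
cycle 22: R5←I4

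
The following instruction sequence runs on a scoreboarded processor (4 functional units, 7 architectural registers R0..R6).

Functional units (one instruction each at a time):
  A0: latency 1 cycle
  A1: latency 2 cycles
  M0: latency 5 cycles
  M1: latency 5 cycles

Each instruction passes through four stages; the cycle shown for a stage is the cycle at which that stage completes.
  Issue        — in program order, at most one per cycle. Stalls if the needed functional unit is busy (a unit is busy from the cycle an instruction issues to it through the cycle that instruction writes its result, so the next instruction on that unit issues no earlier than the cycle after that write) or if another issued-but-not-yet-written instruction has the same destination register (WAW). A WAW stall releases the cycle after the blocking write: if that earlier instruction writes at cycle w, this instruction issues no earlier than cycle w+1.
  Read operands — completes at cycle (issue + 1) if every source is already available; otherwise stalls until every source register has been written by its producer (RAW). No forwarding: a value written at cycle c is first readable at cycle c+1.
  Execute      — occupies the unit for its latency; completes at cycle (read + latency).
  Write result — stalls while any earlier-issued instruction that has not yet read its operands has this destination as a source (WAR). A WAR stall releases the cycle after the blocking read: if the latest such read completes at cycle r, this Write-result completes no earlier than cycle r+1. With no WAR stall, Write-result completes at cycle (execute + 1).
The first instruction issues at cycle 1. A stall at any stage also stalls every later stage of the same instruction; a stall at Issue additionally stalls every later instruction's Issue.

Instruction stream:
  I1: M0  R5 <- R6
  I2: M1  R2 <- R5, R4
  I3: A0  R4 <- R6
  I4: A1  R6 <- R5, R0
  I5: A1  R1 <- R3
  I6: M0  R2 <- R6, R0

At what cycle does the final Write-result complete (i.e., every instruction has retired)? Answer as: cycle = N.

t=1  I1 dispatched to M0
t=2  I1 operands ready · I2 dispatched to M1
t=3  I3 dispatched to A0
t=4  I3 operands ready · I4 dispatched to A1
t=5  I3 complete
t=7  I1 complete
t=8  R5←I1
t=9  I2 operands ready · I4 operands ready
t=10  R4←I3
t=11  I4 complete
t=12  R6←I4
t=13  I5 dispatched to A1
t=14  I2 complete · I5 operands ready
t=15  R2←I2
t=16  I5 complete · I6 dispatched to M0
t=17  R1←I5 · I6 operands ready
t=22  I6 complete
t=23  R2←I6

cycle = 23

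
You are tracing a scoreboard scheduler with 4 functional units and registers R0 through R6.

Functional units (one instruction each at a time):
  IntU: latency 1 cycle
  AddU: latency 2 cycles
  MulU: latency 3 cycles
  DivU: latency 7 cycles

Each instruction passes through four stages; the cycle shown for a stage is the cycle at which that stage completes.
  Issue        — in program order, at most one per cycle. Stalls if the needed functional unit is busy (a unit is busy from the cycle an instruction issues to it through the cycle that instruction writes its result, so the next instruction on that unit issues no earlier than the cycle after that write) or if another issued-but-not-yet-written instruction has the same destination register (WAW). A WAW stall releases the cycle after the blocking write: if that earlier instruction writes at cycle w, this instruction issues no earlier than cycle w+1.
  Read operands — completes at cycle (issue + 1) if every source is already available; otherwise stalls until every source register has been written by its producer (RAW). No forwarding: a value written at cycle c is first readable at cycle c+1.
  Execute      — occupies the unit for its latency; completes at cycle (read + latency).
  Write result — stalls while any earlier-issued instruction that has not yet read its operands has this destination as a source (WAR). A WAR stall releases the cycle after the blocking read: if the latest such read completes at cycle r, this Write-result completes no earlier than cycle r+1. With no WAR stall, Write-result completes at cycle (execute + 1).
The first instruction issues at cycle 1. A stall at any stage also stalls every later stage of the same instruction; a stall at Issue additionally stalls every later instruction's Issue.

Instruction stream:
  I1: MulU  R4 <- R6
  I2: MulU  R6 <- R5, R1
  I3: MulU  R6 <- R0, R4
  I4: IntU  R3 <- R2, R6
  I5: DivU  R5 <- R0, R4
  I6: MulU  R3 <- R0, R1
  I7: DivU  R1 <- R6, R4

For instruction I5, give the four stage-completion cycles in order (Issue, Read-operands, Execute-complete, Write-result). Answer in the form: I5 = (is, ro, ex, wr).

[1] I1→MulU
[2] I1 RO
[5] I1 EX
[6] I1 WR R4
[7] I2→MulU
[8] I2 RO
[11] I2 EX
[12] I2 WR R6
[13] I3→MulU
[14] I3 RO; I4→IntU
[15] I5→DivU
[16] I5 RO
[17] I3 EX
[18] I3 WR R6
[19] I4 RO
[20] I4 EX
[21] I4 WR R3
[22] I6→MulU
[23] I5 EX; I6 RO
[24] I5 WR R5
[25] I7→DivU
[26] I6 EX; I7 RO
[27] I6 WR R3
[33] I7 EX
[34] I7 WR R1

I5 = (15, 16, 23, 24)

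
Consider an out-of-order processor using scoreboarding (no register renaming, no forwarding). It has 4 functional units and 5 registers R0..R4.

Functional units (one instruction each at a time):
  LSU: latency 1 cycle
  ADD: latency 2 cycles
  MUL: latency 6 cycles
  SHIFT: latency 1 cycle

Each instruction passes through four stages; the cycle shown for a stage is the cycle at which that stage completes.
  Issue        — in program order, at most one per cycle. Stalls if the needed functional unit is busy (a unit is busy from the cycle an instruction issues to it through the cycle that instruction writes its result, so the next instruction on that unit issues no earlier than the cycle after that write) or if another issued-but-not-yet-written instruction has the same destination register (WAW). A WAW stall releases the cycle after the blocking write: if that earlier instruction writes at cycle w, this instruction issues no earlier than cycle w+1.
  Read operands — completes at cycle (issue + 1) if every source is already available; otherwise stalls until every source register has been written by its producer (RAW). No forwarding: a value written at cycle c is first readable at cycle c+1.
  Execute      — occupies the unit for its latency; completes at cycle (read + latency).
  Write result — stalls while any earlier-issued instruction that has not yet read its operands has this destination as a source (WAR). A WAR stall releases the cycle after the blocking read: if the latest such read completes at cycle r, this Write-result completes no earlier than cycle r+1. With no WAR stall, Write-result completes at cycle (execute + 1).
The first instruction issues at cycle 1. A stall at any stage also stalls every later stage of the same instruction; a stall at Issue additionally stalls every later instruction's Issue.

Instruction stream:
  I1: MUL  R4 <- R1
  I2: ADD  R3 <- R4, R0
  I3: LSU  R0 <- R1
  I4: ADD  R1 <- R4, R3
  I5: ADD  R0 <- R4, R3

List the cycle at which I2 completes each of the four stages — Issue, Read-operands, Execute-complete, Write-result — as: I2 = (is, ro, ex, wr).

I2 = (2, 10, 12, 13)

I1 -> (1, 2, 8, 9)
I2 -> (2, 10, 12, 13)  // RAW R4: wait I1 write@9
I3 -> (3, 4, 5, 11)  // WAR R0: wait I2 read@10
I4 -> (14, 15, 17, 18)  // struct: ADD busy until I2 writes@13
I5 -> (19, 20, 22, 23)  // struct: ADD busy until I4 writes@18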